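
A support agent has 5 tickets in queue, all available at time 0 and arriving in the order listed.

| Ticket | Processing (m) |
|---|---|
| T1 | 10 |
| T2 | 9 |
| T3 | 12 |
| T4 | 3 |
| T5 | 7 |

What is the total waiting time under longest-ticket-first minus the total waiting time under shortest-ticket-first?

LPT (decreasing processing time): T3 T1 T2 T5 T4.
T3: waits 0, runs 0→12
T1: waits 12, runs 12→22
T2: waits 22, runs 22→31
T5: waits 31, runs 31→38
T4: waits 38, runs 38→41
Sum = 0+12+22+31+38 = 103.
SPT (increasing processing time): T4 T5 T2 T1 T3.
T4: waits 0, runs 0→3
T5: waits 3, runs 3→10
T2: waits 10, runs 10→19
T1: waits 19, runs 19→29
T3: waits 29, runs 29→41
Sum = 0+3+10+19+29 = 61.
Difference = 103 − 61 = 42.

42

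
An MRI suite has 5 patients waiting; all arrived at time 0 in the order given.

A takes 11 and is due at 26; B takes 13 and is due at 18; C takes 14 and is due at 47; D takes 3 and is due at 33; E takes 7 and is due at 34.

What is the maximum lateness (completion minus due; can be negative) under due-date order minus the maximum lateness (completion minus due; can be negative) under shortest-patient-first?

-15

EDD (increasing due date): B A D E C.
B: 0→13, due 18, lateness -5
A: 13→24, due 26, lateness -2
D: 24→27, due 33, lateness -6
E: 27→34, due 34, lateness 0
C: 34→48, due 47, lateness 1
Maximum = 1.
SPT (increasing processing time): D E A B C.
D: 0→3, due 33, lateness -30
E: 3→10, due 34, lateness -24
A: 10→21, due 26, lateness -5
B: 21→34, due 18, lateness 16
C: 34→48, due 47, lateness 1
Maximum = 16.
Difference = 1 − 16 = -15.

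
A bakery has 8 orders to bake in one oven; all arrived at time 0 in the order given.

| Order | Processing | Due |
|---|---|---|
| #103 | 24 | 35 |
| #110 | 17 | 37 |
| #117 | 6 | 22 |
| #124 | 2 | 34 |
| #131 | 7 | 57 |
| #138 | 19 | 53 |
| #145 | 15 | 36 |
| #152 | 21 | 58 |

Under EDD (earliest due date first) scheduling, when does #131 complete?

EDD (increasing due date): #117 #124 #103 #145 #110 #138 #131 #152.
#117: 0→6
#124: 6→8
#103: 8→32
#145: 32→47
#110: 47→64
#138: 64→83
#131: 83→90

90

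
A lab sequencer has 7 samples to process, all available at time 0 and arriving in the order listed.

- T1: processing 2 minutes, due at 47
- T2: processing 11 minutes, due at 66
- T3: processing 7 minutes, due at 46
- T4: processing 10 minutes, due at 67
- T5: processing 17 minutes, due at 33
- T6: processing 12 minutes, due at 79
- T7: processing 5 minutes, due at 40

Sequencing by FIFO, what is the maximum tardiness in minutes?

FIFO (arrival order): T1 T2 T3 T4 T5 T6 T7.
T1: 0→2, due 47, tardiness 0
T2: 2→13, due 66, tardiness 0
T3: 13→20, due 46, tardiness 0
T4: 20→30, due 67, tardiness 0
T5: 30→47, due 33, tardiness 14
T6: 47→59, due 79, tardiness 0
T7: 59→64, due 40, tardiness 24
Maximum = 24.

24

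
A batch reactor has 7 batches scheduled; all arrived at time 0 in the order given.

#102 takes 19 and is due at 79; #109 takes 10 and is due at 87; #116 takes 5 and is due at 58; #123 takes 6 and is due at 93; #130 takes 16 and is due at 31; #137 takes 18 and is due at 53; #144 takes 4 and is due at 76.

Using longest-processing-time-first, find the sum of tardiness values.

40

LPT (decreasing processing time): #102 #137 #130 #109 #123 #116 #144.
#102: 0→19, due 79, tardiness 0
#137: 19→37, due 53, tardiness 0
#130: 37→53, due 31, tardiness 22
#109: 53→63, due 87, tardiness 0
#123: 63→69, due 93, tardiness 0
#116: 69→74, due 58, tardiness 16
#144: 74→78, due 76, tardiness 2
Sum = 0+0+22+0+0+16+2 = 40.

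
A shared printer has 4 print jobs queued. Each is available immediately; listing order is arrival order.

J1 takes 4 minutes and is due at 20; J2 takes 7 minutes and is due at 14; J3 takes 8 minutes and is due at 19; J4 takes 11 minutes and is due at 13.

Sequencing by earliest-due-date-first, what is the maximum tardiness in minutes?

10

EDD (increasing due date): J4 J2 J3 J1.
J4: 0→11, due 13, tardiness 0
J2: 11→18, due 14, tardiness 4
J3: 18→26, due 19, tardiness 7
J1: 26→30, due 20, tardiness 10
Maximum = 10.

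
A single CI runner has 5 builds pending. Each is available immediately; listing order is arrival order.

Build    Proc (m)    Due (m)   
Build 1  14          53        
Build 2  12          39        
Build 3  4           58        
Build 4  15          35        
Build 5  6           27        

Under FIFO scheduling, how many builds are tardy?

FIFO (arrival order): Build 1 Build 2 Build 3 Build 4 Build 5.
Build 1: 0→14, due 53, tardiness 0
Build 2: 14→26, due 39, tardiness 0
Build 3: 26→30, due 58, tardiness 0
Build 4: 30→45, due 35, tardiness 10
Build 5: 45→51, due 27, tardiness 24
Late builds: 2.

2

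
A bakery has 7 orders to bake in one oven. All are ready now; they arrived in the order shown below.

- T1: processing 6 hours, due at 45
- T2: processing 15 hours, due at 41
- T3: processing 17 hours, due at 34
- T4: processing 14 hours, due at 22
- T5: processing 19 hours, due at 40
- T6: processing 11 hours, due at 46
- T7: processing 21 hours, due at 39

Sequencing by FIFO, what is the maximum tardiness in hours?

FIFO (arrival order): T1 T2 T3 T4 T5 T6 T7.
T1: 0→6, due 45, tardiness 0
T2: 6→21, due 41, tardiness 0
T3: 21→38, due 34, tardiness 4
T4: 38→52, due 22, tardiness 30
T5: 52→71, due 40, tardiness 31
T6: 71→82, due 46, tardiness 36
T7: 82→103, due 39, tardiness 64
Maximum = 64.

64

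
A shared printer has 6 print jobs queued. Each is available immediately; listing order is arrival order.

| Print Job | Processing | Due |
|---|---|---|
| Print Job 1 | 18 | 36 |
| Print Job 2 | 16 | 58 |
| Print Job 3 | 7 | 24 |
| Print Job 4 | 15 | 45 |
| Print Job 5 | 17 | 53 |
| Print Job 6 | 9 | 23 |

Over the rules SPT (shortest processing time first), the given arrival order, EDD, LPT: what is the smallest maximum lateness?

SPT (increasing processing time): Print Job 3 Print Job 6 Print Job 4 Print Job 2 Print Job 5 Print Job 1.
Print Job 3: 0→7, due 24, lateness -17
Print Job 6: 7→16, due 23, lateness -7
Print Job 4: 16→31, due 45, lateness -14
Print Job 2: 31→47, due 58, lateness -11
Print Job 5: 47→64, due 53, lateness 11
Print Job 1: 64→82, due 36, lateness 46
Maximum = 46.
FIFO (arrival order): Print Job 1 Print Job 2 Print Job 3 Print Job 4 Print Job 5 Print Job 6.
Print Job 1: 0→18, due 36, lateness -18
Print Job 2: 18→34, due 58, lateness -24
Print Job 3: 34→41, due 24, lateness 17
Print Job 4: 41→56, due 45, lateness 11
Print Job 5: 56→73, due 53, lateness 20
Print Job 6: 73→82, due 23, lateness 59
Maximum = 59.
EDD (increasing due date): Print Job 6 Print Job 3 Print Job 1 Print Job 4 Print Job 5 Print Job 2.
Print Job 6: 0→9, due 23, lateness -14
Print Job 3: 9→16, due 24, lateness -8
Print Job 1: 16→34, due 36, lateness -2
Print Job 4: 34→49, due 45, lateness 4
Print Job 5: 49→66, due 53, lateness 13
Print Job 2: 66→82, due 58, lateness 24
Maximum = 24.
LPT (decreasing processing time): Print Job 1 Print Job 5 Print Job 2 Print Job 4 Print Job 6 Print Job 3.
Print Job 1: 0→18, due 36, lateness -18
Print Job 5: 18→35, due 53, lateness -18
Print Job 2: 35→51, due 58, lateness -7
Print Job 4: 51→66, due 45, lateness 21
Print Job 6: 66→75, due 23, lateness 52
Print Job 3: 75→82, due 24, lateness 58
Maximum = 58.
SPT 46, FIFO 59, EDD 24, LPT 58 → minimum 24.

24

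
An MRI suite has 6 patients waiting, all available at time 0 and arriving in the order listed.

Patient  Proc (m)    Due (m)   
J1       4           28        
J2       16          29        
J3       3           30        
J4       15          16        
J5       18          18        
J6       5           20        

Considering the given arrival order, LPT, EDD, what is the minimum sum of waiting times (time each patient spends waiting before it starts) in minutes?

141

FIFO (arrival order): J1 J2 J3 J4 J5 J6.
J1: waits 0, runs 0→4
J2: waits 4, runs 4→20
J3: waits 20, runs 20→23
J4: waits 23, runs 23→38
J5: waits 38, runs 38→56
J6: waits 56, runs 56→61
Sum = 0+4+20+23+38+56 = 141.
LPT (decreasing processing time): J5 J2 J4 J6 J1 J3.
J5: waits 0, runs 0→18
J2: waits 18, runs 18→34
J4: waits 34, runs 34→49
J6: waits 49, runs 49→54
J1: waits 54, runs 54→58
J3: waits 58, runs 58→61
Sum = 0+18+34+49+54+58 = 213.
EDD (increasing due date): J4 J5 J6 J1 J2 J3.
J4: waits 0, runs 0→15
J5: waits 15, runs 15→33
J6: waits 33, runs 33→38
J1: waits 38, runs 38→42
J2: waits 42, runs 42→58
J3: waits 58, runs 58→61
Sum = 0+15+33+38+42+58 = 186.
FIFO 141, LPT 213, EDD 186 → minimum 141.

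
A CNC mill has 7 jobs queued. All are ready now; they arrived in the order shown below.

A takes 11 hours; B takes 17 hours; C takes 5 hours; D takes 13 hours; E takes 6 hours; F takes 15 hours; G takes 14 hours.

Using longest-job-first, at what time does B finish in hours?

17

LPT (decreasing processing time): B F G D A E C.
B: 0→17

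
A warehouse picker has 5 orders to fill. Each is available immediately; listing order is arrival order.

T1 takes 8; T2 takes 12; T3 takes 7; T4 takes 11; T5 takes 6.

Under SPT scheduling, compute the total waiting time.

SPT (increasing processing time): T5 T3 T1 T4 T2.
T5: waits 0, runs 0→6
T3: waits 6, runs 6→13
T1: waits 13, runs 13→21
T4: waits 21, runs 21→32
T2: waits 32, runs 32→44
Sum = 0+6+13+21+32 = 72.

72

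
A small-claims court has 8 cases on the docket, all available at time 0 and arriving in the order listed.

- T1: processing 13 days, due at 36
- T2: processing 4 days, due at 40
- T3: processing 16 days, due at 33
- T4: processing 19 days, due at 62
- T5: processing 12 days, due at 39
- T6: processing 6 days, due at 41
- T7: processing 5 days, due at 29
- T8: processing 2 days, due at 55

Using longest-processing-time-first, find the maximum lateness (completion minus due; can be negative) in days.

LPT (decreasing processing time): T4 T3 T1 T5 T6 T7 T2 T8.
T4: 0→19, due 62, lateness -43
T3: 19→35, due 33, lateness 2
T1: 35→48, due 36, lateness 12
T5: 48→60, due 39, lateness 21
T6: 60→66, due 41, lateness 25
T7: 66→71, due 29, lateness 42
T2: 71→75, due 40, lateness 35
T8: 75→77, due 55, lateness 22
Maximum = 42.

42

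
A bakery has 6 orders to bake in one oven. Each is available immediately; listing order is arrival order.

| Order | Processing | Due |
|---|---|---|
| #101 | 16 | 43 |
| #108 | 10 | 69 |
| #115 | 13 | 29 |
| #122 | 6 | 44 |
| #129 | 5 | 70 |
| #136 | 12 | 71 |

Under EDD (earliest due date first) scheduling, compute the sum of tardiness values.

0

EDD (increasing due date): #115 #101 #122 #108 #129 #136.
#115: 0→13, due 29, tardiness 0
#101: 13→29, due 43, tardiness 0
#122: 29→35, due 44, tardiness 0
#108: 35→45, due 69, tardiness 0
#129: 45→50, due 70, tardiness 0
#136: 50→62, due 71, tardiness 0
Sum = 0+0+0+0+0+0 = 0.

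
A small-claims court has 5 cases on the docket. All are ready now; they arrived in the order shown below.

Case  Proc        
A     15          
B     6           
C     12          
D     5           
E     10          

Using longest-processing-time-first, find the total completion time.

170

LPT (decreasing processing time): A C E B D.
A: 0→15
C: 15→27
E: 27→37
B: 37→43
D: 43→48
Sum = 15+27+37+43+48 = 170.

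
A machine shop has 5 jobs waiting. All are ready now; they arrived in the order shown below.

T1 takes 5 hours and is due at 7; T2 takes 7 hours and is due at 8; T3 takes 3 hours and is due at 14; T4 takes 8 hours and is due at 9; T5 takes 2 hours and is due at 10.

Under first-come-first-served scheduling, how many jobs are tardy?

4

FIFO (arrival order): T1 T2 T3 T4 T5.
T1: 0→5, due 7, tardiness 0
T2: 5→12, due 8, tardiness 4
T3: 12→15, due 14, tardiness 1
T4: 15→23, due 9, tardiness 14
T5: 23→25, due 10, tardiness 15
Late jobs: 4.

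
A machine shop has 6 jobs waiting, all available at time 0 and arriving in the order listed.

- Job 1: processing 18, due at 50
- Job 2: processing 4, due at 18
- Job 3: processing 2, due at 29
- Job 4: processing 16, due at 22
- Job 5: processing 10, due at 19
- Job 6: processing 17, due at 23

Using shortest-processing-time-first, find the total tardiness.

SPT (increasing processing time): Job 3 Job 2 Job 5 Job 4 Job 6 Job 1.
Job 3: 0→2, due 29, tardiness 0
Job 2: 2→6, due 18, tardiness 0
Job 5: 6→16, due 19, tardiness 0
Job 4: 16→32, due 22, tardiness 10
Job 6: 32→49, due 23, tardiness 26
Job 1: 49→67, due 50, tardiness 17
Sum = 0+0+0+10+26+17 = 53.

53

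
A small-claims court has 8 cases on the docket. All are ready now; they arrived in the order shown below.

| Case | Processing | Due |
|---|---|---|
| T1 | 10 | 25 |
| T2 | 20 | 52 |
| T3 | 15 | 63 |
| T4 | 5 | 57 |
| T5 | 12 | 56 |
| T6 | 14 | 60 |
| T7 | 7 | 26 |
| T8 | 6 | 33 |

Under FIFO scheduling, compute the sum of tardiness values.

FIFO (arrival order): T1 T2 T3 T4 T5 T6 T7 T8.
T1: 0→10, due 25, tardiness 0
T2: 10→30, due 52, tardiness 0
T3: 30→45, due 63, tardiness 0
T4: 45→50, due 57, tardiness 0
T5: 50→62, due 56, tardiness 6
T6: 62→76, due 60, tardiness 16
T7: 76→83, due 26, tardiness 57
T8: 83→89, due 33, tardiness 56
Sum = 0+0+0+0+6+16+57+56 = 135.

135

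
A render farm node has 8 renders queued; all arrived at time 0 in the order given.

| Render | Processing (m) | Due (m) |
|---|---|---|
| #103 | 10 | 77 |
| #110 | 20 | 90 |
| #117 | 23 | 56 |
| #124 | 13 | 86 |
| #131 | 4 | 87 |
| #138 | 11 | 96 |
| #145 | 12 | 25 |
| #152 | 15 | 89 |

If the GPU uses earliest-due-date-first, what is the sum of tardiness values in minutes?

19

EDD (increasing due date): #145 #117 #103 #124 #131 #152 #110 #138.
#145: 0→12, due 25, tardiness 0
#117: 12→35, due 56, tardiness 0
#103: 35→45, due 77, tardiness 0
#124: 45→58, due 86, tardiness 0
#131: 58→62, due 87, tardiness 0
#152: 62→77, due 89, tardiness 0
#110: 77→97, due 90, tardiness 7
#138: 97→108, due 96, tardiness 12
Sum = 0+0+0+0+0+0+7+12 = 19.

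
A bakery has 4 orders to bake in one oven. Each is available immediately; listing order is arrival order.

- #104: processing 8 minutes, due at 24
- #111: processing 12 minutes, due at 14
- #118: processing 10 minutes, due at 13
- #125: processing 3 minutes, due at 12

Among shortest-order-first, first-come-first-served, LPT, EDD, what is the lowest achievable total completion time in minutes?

SPT (increasing processing time): #125 #104 #118 #111.
#125: 0→3
#104: 3→11
#118: 11→21
#111: 21→33
Sum = 3+11+21+33 = 68.
FIFO (arrival order): #104 #111 #118 #125.
#104: 0→8
#111: 8→20
#118: 20→30
#125: 30→33
Sum = 8+20+30+33 = 91.
LPT (decreasing processing time): #111 #118 #104 #125.
#111: 0→12
#118: 12→22
#104: 22→30
#125: 30→33
Sum = 12+22+30+33 = 97.
EDD (increasing due date): #125 #118 #111 #104.
#125: 0→3
#118: 3→13
#111: 13→25
#104: 25→33
Sum = 3+13+25+33 = 74.
SPT 68, FIFO 91, LPT 97, EDD 74 → minimum 68.

68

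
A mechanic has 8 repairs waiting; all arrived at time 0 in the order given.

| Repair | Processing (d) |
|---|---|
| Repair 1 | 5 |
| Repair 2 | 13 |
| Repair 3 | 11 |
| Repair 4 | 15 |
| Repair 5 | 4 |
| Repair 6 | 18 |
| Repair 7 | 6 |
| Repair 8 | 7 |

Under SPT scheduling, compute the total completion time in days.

SPT (increasing processing time): Repair 5 Repair 1 Repair 7 Repair 8 Repair 3 Repair 2 Repair 4 Repair 6.
Repair 5: 0→4
Repair 1: 4→9
Repair 7: 9→15
Repair 8: 15→22
Repair 3: 22→33
Repair 2: 33→46
Repair 4: 46→61
Repair 6: 61→79
Sum = 4+9+15+22+33+46+61+79 = 269.

269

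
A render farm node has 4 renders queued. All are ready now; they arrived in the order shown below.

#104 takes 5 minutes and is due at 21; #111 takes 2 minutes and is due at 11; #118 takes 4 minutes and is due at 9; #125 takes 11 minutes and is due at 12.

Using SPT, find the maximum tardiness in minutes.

SPT (increasing processing time): #111 #118 #104 #125.
#111: 0→2, due 11, tardiness 0
#118: 2→6, due 9, tardiness 0
#104: 6→11, due 21, tardiness 0
#125: 11→22, due 12, tardiness 10
Maximum = 10.

10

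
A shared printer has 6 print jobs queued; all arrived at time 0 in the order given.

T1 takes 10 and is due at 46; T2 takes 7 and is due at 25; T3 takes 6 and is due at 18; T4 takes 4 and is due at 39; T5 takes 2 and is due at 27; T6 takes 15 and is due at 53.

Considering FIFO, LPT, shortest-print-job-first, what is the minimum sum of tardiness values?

FIFO (arrival order): T1 T2 T3 T4 T5 T6.
T1: 0→10, due 46, tardiness 0
T2: 10→17, due 25, tardiness 0
T3: 17→23, due 18, tardiness 5
T4: 23→27, due 39, tardiness 0
T5: 27→29, due 27, tardiness 2
T6: 29→44, due 53, tardiness 0
Sum = 0+0+5+0+2+0 = 7.
LPT (decreasing processing time): T6 T1 T2 T3 T4 T5.
T6: 0→15, due 53, tardiness 0
T1: 15→25, due 46, tardiness 0
T2: 25→32, due 25, tardiness 7
T3: 32→38, due 18, tardiness 20
T4: 38→42, due 39, tardiness 3
T5: 42→44, due 27, tardiness 17
Sum = 0+0+7+20+3+17 = 47.
SPT (increasing processing time): T5 T4 T3 T2 T1 T6.
T5: 0→2, due 27, tardiness 0
T4: 2→6, due 39, tardiness 0
T3: 6→12, due 18, tardiness 0
T2: 12→19, due 25, tardiness 0
T1: 19→29, due 46, tardiness 0
T6: 29→44, due 53, tardiness 0
Sum = 0+0+0+0+0+0 = 0.
FIFO 7, LPT 47, SPT 0 → minimum 0.

0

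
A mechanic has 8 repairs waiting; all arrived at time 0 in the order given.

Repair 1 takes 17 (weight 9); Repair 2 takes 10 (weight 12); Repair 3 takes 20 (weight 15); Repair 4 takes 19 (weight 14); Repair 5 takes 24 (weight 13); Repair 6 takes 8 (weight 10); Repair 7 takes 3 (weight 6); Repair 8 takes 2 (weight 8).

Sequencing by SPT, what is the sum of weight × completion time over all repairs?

4162

SPT (increasing processing time): Repair 8 Repair 7 Repair 6 Repair 2 Repair 1 Repair 4 Repair 3 Repair 5.
Repair 8: finishes 2, weight 8, w·C = 16
Repair 7: finishes 5, weight 6, w·C = 30
Repair 6: finishes 13, weight 10, w·C = 130
Repair 2: finishes 23, weight 12, w·C = 276
Repair 1: finishes 40, weight 9, w·C = 360
Repair 4: finishes 59, weight 14, w·C = 826
Repair 3: finishes 79, weight 15, w·C = 1185
Repair 5: finishes 103, weight 13, w·C = 1339
Sum = 16+30+130+276+360+826+1185+1339 = 4162.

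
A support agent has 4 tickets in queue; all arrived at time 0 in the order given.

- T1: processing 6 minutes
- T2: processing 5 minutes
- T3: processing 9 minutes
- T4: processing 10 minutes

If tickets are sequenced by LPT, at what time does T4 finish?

LPT (decreasing processing time): T4 T3 T1 T2.
T4: 0→10

10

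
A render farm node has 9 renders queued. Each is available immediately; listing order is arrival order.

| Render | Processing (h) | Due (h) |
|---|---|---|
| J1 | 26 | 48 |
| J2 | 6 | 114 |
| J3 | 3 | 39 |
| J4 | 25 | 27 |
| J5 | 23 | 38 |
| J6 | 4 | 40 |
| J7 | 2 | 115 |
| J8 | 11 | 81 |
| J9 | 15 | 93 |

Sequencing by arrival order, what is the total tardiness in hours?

FIFO (arrival order): J1 J2 J3 J4 J5 J6 J7 J8 J9.
J1: 0→26, due 48, tardiness 0
J2: 26→32, due 114, tardiness 0
J3: 32→35, due 39, tardiness 0
J4: 35→60, due 27, tardiness 33
J5: 60→83, due 38, tardiness 45
J6: 83→87, due 40, tardiness 47
J7: 87→89, due 115, tardiness 0
J8: 89→100, due 81, tardiness 19
J9: 100→115, due 93, tardiness 22
Sum = 0+0+0+33+45+47+0+19+22 = 166.

166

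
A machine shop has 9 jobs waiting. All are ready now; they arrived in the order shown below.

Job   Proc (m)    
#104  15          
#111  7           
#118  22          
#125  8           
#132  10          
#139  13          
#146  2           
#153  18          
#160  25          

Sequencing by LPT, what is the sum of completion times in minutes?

LPT (decreasing processing time): #160 #118 #153 #104 #139 #132 #125 #111 #146.
#160: 0→25
#118: 25→47
#153: 47→65
#104: 65→80
#139: 80→93
#132: 93→103
#125: 103→111
#111: 111→118
#146: 118→120
Sum = 25+47+65+80+93+103+111+118+120 = 762.

762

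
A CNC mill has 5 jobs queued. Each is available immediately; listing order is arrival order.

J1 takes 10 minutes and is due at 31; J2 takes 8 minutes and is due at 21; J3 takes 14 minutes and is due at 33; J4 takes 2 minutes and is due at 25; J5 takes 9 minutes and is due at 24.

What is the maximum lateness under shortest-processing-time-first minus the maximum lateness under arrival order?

SPT (increasing processing time): J4 J2 J5 J1 J3.
J4: 0→2, due 25, lateness -23
J2: 2→10, due 21, lateness -11
J5: 10→19, due 24, lateness -5
J1: 19→29, due 31, lateness -2
J3: 29→43, due 33, lateness 10
Maximum = 10.
FIFO (arrival order): J1 J2 J3 J4 J5.
J1: 0→10, due 31, lateness -21
J2: 10→18, due 21, lateness -3
J3: 18→32, due 33, lateness -1
J4: 32→34, due 25, lateness 9
J5: 34→43, due 24, lateness 19
Maximum = 19.
Difference = 10 − 19 = -9.

-9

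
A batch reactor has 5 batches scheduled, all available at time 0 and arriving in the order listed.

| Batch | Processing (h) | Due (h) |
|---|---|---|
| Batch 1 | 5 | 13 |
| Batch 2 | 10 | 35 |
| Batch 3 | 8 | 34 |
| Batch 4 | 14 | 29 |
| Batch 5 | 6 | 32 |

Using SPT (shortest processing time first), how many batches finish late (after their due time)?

SPT (increasing processing time): Batch 1 Batch 5 Batch 3 Batch 2 Batch 4.
Batch 1: 0→5, due 13, tardiness 0
Batch 5: 5→11, due 32, tardiness 0
Batch 3: 11→19, due 34, tardiness 0
Batch 2: 19→29, due 35, tardiness 0
Batch 4: 29→43, due 29, tardiness 14
Late batches: 1.

1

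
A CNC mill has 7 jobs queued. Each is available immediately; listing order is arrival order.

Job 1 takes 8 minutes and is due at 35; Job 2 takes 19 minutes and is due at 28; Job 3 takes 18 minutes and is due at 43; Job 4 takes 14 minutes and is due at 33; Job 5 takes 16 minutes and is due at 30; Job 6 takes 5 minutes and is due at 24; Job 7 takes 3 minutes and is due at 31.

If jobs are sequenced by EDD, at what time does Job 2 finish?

24

EDD (increasing due date): Job 6 Job 2 Job 5 Job 7 Job 4 Job 1 Job 3.
Job 6: 0→5
Job 2: 5→24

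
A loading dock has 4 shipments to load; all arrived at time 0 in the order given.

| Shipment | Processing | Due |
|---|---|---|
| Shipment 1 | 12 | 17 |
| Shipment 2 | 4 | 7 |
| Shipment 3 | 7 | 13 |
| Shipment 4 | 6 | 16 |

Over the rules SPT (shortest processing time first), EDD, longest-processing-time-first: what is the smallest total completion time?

60

SPT (increasing processing time): Shipment 2 Shipment 4 Shipment 3 Shipment 1.
Shipment 2: 0→4
Shipment 4: 4→10
Shipment 3: 10→17
Shipment 1: 17→29
Sum = 4+10+17+29 = 60.
EDD (increasing due date): Shipment 2 Shipment 3 Shipment 4 Shipment 1.
Shipment 2: 0→4
Shipment 3: 4→11
Shipment 4: 11→17
Shipment 1: 17→29
Sum = 4+11+17+29 = 61.
LPT (decreasing processing time): Shipment 1 Shipment 3 Shipment 4 Shipment 2.
Shipment 1: 0→12
Shipment 3: 12→19
Shipment 4: 19→25
Shipment 2: 25→29
Sum = 12+19+25+29 = 85.
SPT 60, EDD 61, LPT 85 → minimum 60.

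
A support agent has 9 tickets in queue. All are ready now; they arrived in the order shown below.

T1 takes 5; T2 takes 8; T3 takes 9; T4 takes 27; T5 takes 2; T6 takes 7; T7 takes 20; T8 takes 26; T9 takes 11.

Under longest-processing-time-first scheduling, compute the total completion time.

767

LPT (decreasing processing time): T4 T8 T7 T9 T3 T2 T6 T1 T5.
T4: 0→27
T8: 27→53
T7: 53→73
T9: 73→84
T3: 84→93
T2: 93→101
T6: 101→108
T1: 108→113
T5: 113→115
Sum = 27+53+73+84+93+101+108+113+115 = 767.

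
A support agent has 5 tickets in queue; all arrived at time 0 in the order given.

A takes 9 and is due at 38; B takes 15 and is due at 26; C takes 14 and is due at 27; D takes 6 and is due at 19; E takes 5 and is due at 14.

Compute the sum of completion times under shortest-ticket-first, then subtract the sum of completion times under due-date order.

SPT (increasing processing time): E D A C B.
E: 0→5
D: 5→11
A: 11→20
C: 20→34
B: 34→49
Sum = 5+11+20+34+49 = 119.
EDD (increasing due date): E D B C A.
E: 0→5
D: 5→11
B: 11→26
C: 26→40
A: 40→49
Sum = 5+11+26+40+49 = 131.
Difference = 119 − 131 = -12.

-12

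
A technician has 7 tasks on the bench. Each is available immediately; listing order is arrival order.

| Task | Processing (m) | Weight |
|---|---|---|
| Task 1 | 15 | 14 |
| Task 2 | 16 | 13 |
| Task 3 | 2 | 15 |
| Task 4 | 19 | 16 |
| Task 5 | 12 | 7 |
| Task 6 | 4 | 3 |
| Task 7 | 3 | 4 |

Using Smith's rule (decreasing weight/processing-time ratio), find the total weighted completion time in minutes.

WSPT (decreasing weight/processing-time ratio): Task 3 Task 7 Task 1 Task 4 Task 2 Task 6 Task 5.
Task 3: finishes 2, weight 15, w·C = 30
Task 7: finishes 5, weight 4, w·C = 20
Task 1: finishes 20, weight 14, w·C = 280
Task 4: finishes 39, weight 16, w·C = 624
Task 2: finishes 55, weight 13, w·C = 715
Task 6: finishes 59, weight 3, w·C = 177
Task 5: finishes 71, weight 7, w·C = 497
Sum = 30+20+280+624+715+177+497 = 2343.

2343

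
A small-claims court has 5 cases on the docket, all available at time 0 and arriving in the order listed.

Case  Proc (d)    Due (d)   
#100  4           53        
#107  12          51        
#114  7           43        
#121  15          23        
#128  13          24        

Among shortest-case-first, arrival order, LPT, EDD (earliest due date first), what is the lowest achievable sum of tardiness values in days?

SPT (increasing processing time): #100 #114 #107 #128 #121.
#100: 0→4, due 53, tardiness 0
#114: 4→11, due 43, tardiness 0
#107: 11→23, due 51, tardiness 0
#128: 23→36, due 24, tardiness 12
#121: 36→51, due 23, tardiness 28
Sum = 0+0+0+12+28 = 40.
FIFO (arrival order): #100 #107 #114 #121 #128.
#100: 0→4, due 53, tardiness 0
#107: 4→16, due 51, tardiness 0
#114: 16→23, due 43, tardiness 0
#121: 23→38, due 23, tardiness 15
#128: 38→51, due 24, tardiness 27
Sum = 0+0+0+15+27 = 42.
LPT (decreasing processing time): #121 #128 #107 #114 #100.
#121: 0→15, due 23, tardiness 0
#128: 15→28, due 24, tardiness 4
#107: 28→40, due 51, tardiness 0
#114: 40→47, due 43, tardiness 4
#100: 47→51, due 53, tardiness 0
Sum = 0+4+0+4+0 = 8.
EDD (increasing due date): #121 #128 #114 #107 #100.
#121: 0→15, due 23, tardiness 0
#128: 15→28, due 24, tardiness 4
#114: 28→35, due 43, tardiness 0
#107: 35→47, due 51, tardiness 0
#100: 47→51, due 53, tardiness 0
Sum = 0+4+0+0+0 = 4.
SPT 40, FIFO 42, LPT 8, EDD 4 → minimum 4.

4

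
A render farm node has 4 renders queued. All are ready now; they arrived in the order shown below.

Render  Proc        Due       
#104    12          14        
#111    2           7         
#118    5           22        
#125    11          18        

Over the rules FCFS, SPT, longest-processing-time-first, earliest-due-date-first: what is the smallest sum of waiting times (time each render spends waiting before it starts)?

27

FIFO (arrival order): #104 #111 #118 #125.
#104: waits 0, runs 0→12
#111: waits 12, runs 12→14
#118: waits 14, runs 14→19
#125: waits 19, runs 19→30
Sum = 0+12+14+19 = 45.
SPT (increasing processing time): #111 #118 #125 #104.
#111: waits 0, runs 0→2
#118: waits 2, runs 2→7
#125: waits 7, runs 7→18
#104: waits 18, runs 18→30
Sum = 0+2+7+18 = 27.
LPT (decreasing processing time): #104 #125 #118 #111.
#104: waits 0, runs 0→12
#125: waits 12, runs 12→23
#118: waits 23, runs 23→28
#111: waits 28, runs 28→30
Sum = 0+12+23+28 = 63.
EDD (increasing due date): #111 #104 #125 #118.
#111: waits 0, runs 0→2
#104: waits 2, runs 2→14
#125: waits 14, runs 14→25
#118: waits 25, runs 25→30
Sum = 0+2+14+25 = 41.
FIFO 45, SPT 27, LPT 63, EDD 41 → minimum 27.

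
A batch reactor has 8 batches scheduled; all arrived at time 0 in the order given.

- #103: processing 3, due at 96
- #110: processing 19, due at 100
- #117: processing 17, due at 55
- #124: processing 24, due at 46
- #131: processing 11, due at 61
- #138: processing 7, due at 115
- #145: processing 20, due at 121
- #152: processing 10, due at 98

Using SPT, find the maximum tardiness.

SPT (increasing processing time): #103 #138 #152 #131 #117 #110 #145 #124.
#103: 0→3, due 96, tardiness 0
#138: 3→10, due 115, tardiness 0
#152: 10→20, due 98, tardiness 0
#131: 20→31, due 61, tardiness 0
#117: 31→48, due 55, tardiness 0
#110: 48→67, due 100, tardiness 0
#145: 67→87, due 121, tardiness 0
#124: 87→111, due 46, tardiness 65
Maximum = 65.

65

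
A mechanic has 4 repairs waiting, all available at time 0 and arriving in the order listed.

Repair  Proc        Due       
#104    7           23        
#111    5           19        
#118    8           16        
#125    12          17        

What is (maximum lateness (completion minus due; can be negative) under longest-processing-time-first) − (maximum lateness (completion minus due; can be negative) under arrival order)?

LPT (decreasing processing time): #125 #118 #104 #111.
#125: 0→12, due 17, lateness -5
#118: 12→20, due 16, lateness 4
#104: 20→27, due 23, lateness 4
#111: 27→32, due 19, lateness 13
Maximum = 13.
FIFO (arrival order): #104 #111 #118 #125.
#104: 0→7, due 23, lateness -16
#111: 7→12, due 19, lateness -7
#118: 12→20, due 16, lateness 4
#125: 20→32, due 17, lateness 15
Maximum = 15.
Difference = 13 − 15 = -2.

-2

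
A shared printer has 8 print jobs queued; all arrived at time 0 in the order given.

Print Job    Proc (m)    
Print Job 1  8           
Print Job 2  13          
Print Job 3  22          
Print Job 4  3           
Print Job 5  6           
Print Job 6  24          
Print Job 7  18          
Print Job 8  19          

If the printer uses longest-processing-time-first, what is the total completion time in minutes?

641

LPT (decreasing processing time): Print Job 6 Print Job 3 Print Job 8 Print Job 7 Print Job 2 Print Job 1 Print Job 5 Print Job 4.
Print Job 6: 0→24
Print Job 3: 24→46
Print Job 8: 46→65
Print Job 7: 65→83
Print Job 2: 83→96
Print Job 1: 96→104
Print Job 5: 104→110
Print Job 4: 110→113
Sum = 24+46+65+83+96+104+110+113 = 641.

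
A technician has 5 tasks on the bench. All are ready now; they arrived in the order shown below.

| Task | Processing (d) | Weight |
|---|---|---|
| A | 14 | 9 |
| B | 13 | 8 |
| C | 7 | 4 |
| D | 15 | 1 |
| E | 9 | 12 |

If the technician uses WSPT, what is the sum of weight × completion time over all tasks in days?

833

WSPT (decreasing weight/processing-time ratio): E A B C D.
E: finishes 9, weight 12, w·C = 108
A: finishes 23, weight 9, w·C = 207
B: finishes 36, weight 8, w·C = 288
C: finishes 43, weight 4, w·C = 172
D: finishes 58, weight 1, w·C = 58
Sum = 108+207+288+172+58 = 833.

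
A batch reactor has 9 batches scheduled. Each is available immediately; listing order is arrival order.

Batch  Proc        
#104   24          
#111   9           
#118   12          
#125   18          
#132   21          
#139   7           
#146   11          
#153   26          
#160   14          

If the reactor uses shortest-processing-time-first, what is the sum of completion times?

SPT (increasing processing time): #139 #111 #146 #118 #160 #125 #132 #104 #153.
#139: 0→7
#111: 7→16
#146: 16→27
#118: 27→39
#160: 39→53
#125: 53→71
#132: 71→92
#104: 92→116
#153: 116→142
Sum = 7+16+27+39+53+71+92+116+142 = 563.

563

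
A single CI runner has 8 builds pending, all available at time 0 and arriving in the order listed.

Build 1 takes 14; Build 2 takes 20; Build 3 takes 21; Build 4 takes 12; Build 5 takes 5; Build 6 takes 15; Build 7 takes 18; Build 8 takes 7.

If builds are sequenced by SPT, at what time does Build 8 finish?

12

SPT (increasing processing time): Build 5 Build 8 Build 4 Build 1 Build 6 Build 7 Build 2 Build 3.
Build 5: 0→5
Build 8: 5→12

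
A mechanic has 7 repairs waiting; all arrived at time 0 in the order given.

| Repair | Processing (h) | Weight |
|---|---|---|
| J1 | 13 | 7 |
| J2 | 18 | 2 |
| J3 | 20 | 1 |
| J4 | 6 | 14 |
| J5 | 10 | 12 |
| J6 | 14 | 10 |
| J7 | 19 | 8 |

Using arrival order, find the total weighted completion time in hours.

3416

FIFO (arrival order): J1 J2 J3 J4 J5 J6 J7.
J1: finishes 13, weight 7, w·C = 91
J2: finishes 31, weight 2, w·C = 62
J3: finishes 51, weight 1, w·C = 51
J4: finishes 57, weight 14, w·C = 798
J5: finishes 67, weight 12, w·C = 804
J6: finishes 81, weight 10, w·C = 810
J7: finishes 100, weight 8, w·C = 800
Sum = 91+62+51+798+804+810+800 = 3416.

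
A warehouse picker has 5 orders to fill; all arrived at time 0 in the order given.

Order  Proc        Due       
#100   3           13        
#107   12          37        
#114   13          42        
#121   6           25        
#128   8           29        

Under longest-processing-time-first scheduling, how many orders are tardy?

3

LPT (decreasing processing time): #114 #107 #128 #121 #100.
#114: 0→13, due 42, tardiness 0
#107: 13→25, due 37, tardiness 0
#128: 25→33, due 29, tardiness 4
#121: 33→39, due 25, tardiness 14
#100: 39→42, due 13, tardiness 29
Late orders: 3.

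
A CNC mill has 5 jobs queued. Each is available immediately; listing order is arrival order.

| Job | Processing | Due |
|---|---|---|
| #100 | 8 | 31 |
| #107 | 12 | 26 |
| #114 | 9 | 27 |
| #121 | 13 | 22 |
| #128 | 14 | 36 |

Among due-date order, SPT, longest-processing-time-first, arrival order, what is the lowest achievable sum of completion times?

152

EDD (increasing due date): #121 #107 #114 #100 #128.
#121: 0→13
#107: 13→25
#114: 25→34
#100: 34→42
#128: 42→56
Sum = 13+25+34+42+56 = 170.
SPT (increasing processing time): #100 #114 #107 #121 #128.
#100: 0→8
#114: 8→17
#107: 17→29
#121: 29→42
#128: 42→56
Sum = 8+17+29+42+56 = 152.
LPT (decreasing processing time): #128 #121 #107 #114 #100.
#128: 0→14
#121: 14→27
#107: 27→39
#114: 39→48
#100: 48→56
Sum = 14+27+39+48+56 = 184.
FIFO (arrival order): #100 #107 #114 #121 #128.
#100: 0→8
#107: 8→20
#114: 20→29
#121: 29→42
#128: 42→56
Sum = 8+20+29+42+56 = 155.
EDD 170, SPT 152, LPT 184, FIFO 155 → minimum 152.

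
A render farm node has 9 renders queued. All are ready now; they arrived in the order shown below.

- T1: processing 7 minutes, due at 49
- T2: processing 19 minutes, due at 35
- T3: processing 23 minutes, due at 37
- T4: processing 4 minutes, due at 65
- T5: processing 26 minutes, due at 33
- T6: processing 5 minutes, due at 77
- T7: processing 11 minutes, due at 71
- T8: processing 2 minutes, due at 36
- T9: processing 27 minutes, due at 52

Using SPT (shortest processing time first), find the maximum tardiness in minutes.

SPT (increasing processing time): T8 T4 T6 T1 T7 T2 T3 T5 T9.
T8: 0→2, due 36, tardiness 0
T4: 2→6, due 65, tardiness 0
T6: 6→11, due 77, tardiness 0
T1: 11→18, due 49, tardiness 0
T7: 18→29, due 71, tardiness 0
T2: 29→48, due 35, tardiness 13
T3: 48→71, due 37, tardiness 34
T5: 71→97, due 33, tardiness 64
T9: 97→124, due 52, tardiness 72
Maximum = 72.

72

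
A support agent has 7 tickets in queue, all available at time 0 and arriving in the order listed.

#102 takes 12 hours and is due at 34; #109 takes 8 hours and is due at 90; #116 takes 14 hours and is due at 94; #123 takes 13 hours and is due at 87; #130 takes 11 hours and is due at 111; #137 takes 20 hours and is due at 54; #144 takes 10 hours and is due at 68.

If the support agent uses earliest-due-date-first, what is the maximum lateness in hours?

EDD (increasing due date): #102 #137 #144 #123 #109 #116 #130.
#102: 0→12, due 34, lateness -22
#137: 12→32, due 54, lateness -22
#144: 32→42, due 68, lateness -26
#123: 42→55, due 87, lateness -32
#109: 55→63, due 90, lateness -27
#116: 63→77, due 94, lateness -17
#130: 77→88, due 111, lateness -23
Maximum = -17.

-17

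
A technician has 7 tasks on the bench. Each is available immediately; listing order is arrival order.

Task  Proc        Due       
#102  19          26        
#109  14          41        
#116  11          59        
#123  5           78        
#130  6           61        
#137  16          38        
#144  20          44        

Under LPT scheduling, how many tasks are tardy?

LPT (decreasing processing time): #144 #102 #137 #109 #116 #130 #123.
#144: 0→20, due 44, tardiness 0
#102: 20→39, due 26, tardiness 13
#137: 39→55, due 38, tardiness 17
#109: 55→69, due 41, tardiness 28
#116: 69→80, due 59, tardiness 21
#130: 80→86, due 61, tardiness 25
#123: 86→91, due 78, tardiness 13
Late tasks: 6.

6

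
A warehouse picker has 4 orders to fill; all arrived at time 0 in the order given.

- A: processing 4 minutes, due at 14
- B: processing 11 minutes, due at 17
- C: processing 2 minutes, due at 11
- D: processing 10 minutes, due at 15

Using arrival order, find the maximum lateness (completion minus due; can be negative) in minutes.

12

FIFO (arrival order): A B C D.
A: 0→4, due 14, lateness -10
B: 4→15, due 17, lateness -2
C: 15→17, due 11, lateness 6
D: 17→27, due 15, lateness 12
Maximum = 12.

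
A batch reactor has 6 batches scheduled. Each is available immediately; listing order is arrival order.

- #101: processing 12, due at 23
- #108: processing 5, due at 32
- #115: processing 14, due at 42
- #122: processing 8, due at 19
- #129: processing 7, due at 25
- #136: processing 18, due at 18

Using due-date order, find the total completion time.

EDD (increasing due date): #136 #122 #101 #129 #108 #115.
#136: 0→18
#122: 18→26
#101: 26→38
#129: 38→45
#108: 45→50
#115: 50→64
Sum = 18+26+38+45+50+64 = 241.

241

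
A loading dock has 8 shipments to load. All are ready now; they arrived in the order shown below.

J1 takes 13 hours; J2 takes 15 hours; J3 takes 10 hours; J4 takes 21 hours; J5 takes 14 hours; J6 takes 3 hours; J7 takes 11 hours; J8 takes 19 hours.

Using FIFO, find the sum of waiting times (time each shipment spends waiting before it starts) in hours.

374

FIFO (arrival order): J1 J2 J3 J4 J5 J6 J7 J8.
J1: waits 0, runs 0→13
J2: waits 13, runs 13→28
J3: waits 28, runs 28→38
J4: waits 38, runs 38→59
J5: waits 59, runs 59→73
J6: waits 73, runs 73→76
J7: waits 76, runs 76→87
J8: waits 87, runs 87→106
Sum = 0+13+28+38+59+73+76+87 = 374.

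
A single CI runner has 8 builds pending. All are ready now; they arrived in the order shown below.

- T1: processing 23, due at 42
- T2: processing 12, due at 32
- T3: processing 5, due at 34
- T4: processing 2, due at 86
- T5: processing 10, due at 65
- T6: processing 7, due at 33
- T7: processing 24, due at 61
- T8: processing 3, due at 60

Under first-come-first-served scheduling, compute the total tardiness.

83

FIFO (arrival order): T1 T2 T3 T4 T5 T6 T7 T8.
T1: 0→23, due 42, tardiness 0
T2: 23→35, due 32, tardiness 3
T3: 35→40, due 34, tardiness 6
T4: 40→42, due 86, tardiness 0
T5: 42→52, due 65, tardiness 0
T6: 52→59, due 33, tardiness 26
T7: 59→83, due 61, tardiness 22
T8: 83→86, due 60, tardiness 26
Sum = 0+3+6+0+0+26+22+26 = 83.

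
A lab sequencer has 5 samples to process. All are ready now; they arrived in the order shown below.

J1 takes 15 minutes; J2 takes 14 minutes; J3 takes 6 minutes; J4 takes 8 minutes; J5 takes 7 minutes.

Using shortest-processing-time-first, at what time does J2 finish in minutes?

SPT (increasing processing time): J3 J5 J4 J2 J1.
J3: 0→6
J5: 6→13
J4: 13→21
J2: 21→35

35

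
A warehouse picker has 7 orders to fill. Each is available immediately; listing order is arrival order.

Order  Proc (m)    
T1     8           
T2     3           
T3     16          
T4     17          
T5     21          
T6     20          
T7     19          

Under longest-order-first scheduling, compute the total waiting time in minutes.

393

LPT (decreasing processing time): T5 T6 T7 T4 T3 T1 T2.
T5: waits 0, runs 0→21
T6: waits 21, runs 21→41
T7: waits 41, runs 41→60
T4: waits 60, runs 60→77
T3: waits 77, runs 77→93
T1: waits 93, runs 93→101
T2: waits 101, runs 101→104
Sum = 0+21+41+60+77+93+101 = 393.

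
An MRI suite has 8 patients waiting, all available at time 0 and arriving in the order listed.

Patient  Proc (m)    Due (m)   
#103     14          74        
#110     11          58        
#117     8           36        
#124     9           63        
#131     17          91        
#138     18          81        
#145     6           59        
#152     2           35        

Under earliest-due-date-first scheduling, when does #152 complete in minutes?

2

EDD (increasing due date): #152 #117 #110 #145 #124 #103 #138 #131.
#152: 0→2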